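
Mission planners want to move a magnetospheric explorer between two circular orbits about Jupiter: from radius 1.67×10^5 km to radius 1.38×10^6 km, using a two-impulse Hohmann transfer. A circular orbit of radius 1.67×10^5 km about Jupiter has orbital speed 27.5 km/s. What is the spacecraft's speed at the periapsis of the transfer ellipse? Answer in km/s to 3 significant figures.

v = 36.7 km/s

From the circular-orbit relation v² = μ/r at r = 1.67×10^5 km: μ = v²r = (27.5)² × 1.67×10^5 = 1.26294×10^8 km³/s².
Semi-major axis of the transfer orbit: a_t = (1.670×10^5 + 1.380×10^6)/2 = 7.735×10^5 km.
The periapsis of the transfer ellipse is at r = 1.670×10^5 km.
Applying v² = μ(2/r − 1/a_t): v = 36.73 km/s.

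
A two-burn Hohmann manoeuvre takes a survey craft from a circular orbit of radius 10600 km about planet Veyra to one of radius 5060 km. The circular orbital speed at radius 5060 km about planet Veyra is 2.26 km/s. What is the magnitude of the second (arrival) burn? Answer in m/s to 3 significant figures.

From the circular-orbit relation v² = μ/r at r = 5060 km: μ = v²r = (2.26)² × 5060 = 25844.5 km³/s².
Transfer-ellipse semi-major axis a_t = (r₁ + r₂)/2 = (10600 + 5060)/2 = 7830 km.
Circular speed at r = 5060 km: v_c = √(μ/r) = 2.2600 km/s.
Transfer-orbit speed at the same r (vis-viva, a = a_t): v_t = √[μ(2/r − 1/a_t)] = 2.6295 km/s.
Δv₂ = |v_t − v_c| = |2.6295 − 2.2600| = 0.3695 km/s.

Δv₂ = 370 m/s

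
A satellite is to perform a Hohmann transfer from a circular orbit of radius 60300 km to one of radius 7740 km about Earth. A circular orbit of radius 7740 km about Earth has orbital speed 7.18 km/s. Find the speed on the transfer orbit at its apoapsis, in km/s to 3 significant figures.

From the circular-orbit relation v² = μ/r at r = 7740 km: μ = v²r = (7.18)² × 7740 = 3.99016×10^5 km³/s².
The Hohmann ellipse has a_t = (r₁ + r₂)/2 = 34020 km.
At apoapsis, r = 60300 km.
Applying v² = μ(2/r − 1/a_t): v = 1.227 km/s.

v = 1.23 km/s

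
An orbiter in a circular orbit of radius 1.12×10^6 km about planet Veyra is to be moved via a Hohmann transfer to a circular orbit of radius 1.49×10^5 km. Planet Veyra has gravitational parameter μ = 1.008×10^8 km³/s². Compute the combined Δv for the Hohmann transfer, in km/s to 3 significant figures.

Transfer-ellipse semi-major axis a_t = (r₁ + r₂)/2 = (1.120×10^6 + 1.490×10^5)/2 = 6.345×10^5 km.
Circular speed at r₁: v₁ = √(μ/r₁) = √(1.008×10^8/1.120×10^6) = 9.487 km/s.
Transfer-orbit speed at r₁ (vis-viva): v_a = √[μ(2/r₁ − 1/a_t)] = 4.597 km/s.
First burn Δv₁ = |v_a − v₁| = 4.890 km/s.
Circular speed at r₂: v₂ = √(μ/r₂) = 26.010 km/s.
Transfer-orbit speed at r₂: v_p = √[μ(2/r₂ − 1/a_t)] = 34.557 km/s.
Second burn Δv₂ = |v₂ − v_p| = 8.547 km/s.
Δv = Δv₁ + Δv₂ = 4.890 + 8.547 = 13.44 km/s.

Δv = 13.4 km/s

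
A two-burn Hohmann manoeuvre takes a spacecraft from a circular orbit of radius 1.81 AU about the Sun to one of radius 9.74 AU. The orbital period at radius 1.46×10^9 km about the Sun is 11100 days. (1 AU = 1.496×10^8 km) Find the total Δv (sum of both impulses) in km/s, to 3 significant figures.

Δv = 10.8 km/s

From Kepler's third law T² = 4π²r³/μ at r = 1.46×10^9 km, T = 11100 days = 11100 × 86400 s = 9.5904×10^8 s: μ = 4π²r³/T² = 1.33581×10^11 km³/s².
In km: r₁ = 1.81 × 1.496×10^8 = 2.70776×10^8 km; r₂ = 9.74 × 1.496×10^8 = 1.457104×10^9 km.
Transfer-ellipse semi-major axis a_t = (r₁ + r₂)/2 = (2.70776×10^8 + 1.457104×10^9)/2 = 8.6394×10^8 km.
Circular speed at r₁: v₁ = √(μ/r₁) = √(1.33581×10^11/2.70776×10^8) = 22.211 km/s.
On the transfer ellipse at r₁, vis-viva equation gives v_p = √[μ(2/r₁ − 1/a_t)] = 28.845 km/s.
First burn Δv₁ = |v_p − v₁| = 6.634 km/s.
Circular speed at r₂: v₂ = √(μ/r₂) = 9.5747 km/s.
Transfer-orbit speed at r₂: v_a = √[μ(2/r₂ − 1/a_t)] = 5.3603 km/s.
Second burn Δv₂ = |v₂ − v_a| = 4.214 km/s.
Δv = Δv₁ + Δv₂ = 6.634 + 4.214 = 10.85 km/s.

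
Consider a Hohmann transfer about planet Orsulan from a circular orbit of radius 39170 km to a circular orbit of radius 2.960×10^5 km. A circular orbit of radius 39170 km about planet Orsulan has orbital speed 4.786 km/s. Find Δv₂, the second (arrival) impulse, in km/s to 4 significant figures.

From the circular-orbit relation v² = μ/r at r = 39170 km: μ = v²r = (4.786)² × 39170 = 8.97220×10^5 km³/s².
Semi-major axis of the transfer orbit: a_t = (39170 + 2.960×10^5)/2 = 1.67585×10^5 km.
Circular speed at r = 2.960×10^5 km: v_c = √(μ/r) = 1.741 km/s.
Vis-viva on the transfer ellipse at r = 2.960×10^5 km gives v_t = √[μ(2/r − 1/a_t)] = 0.8417 km/s.
Δv₂ = |v_t − v_c| = |0.8417 − 1.741| = 0.8993 km/s.

Δv₂ = 0.8993 km/s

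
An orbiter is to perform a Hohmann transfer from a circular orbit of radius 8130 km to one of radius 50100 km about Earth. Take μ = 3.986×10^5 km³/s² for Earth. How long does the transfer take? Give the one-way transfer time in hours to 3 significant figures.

Transfer-ellipse semi-major axis a_t = (r₁ + r₂)/2 = (8130 + 50100)/2 = 29115 km.
By Kepler's third law the transfer-orbit period is T = 2π√(a_t³/μ), so t = T/2 = 24720 s.
Converting: 24720 s ÷ 3600 s/hour = 6.87 hours.

t = 6.87 hours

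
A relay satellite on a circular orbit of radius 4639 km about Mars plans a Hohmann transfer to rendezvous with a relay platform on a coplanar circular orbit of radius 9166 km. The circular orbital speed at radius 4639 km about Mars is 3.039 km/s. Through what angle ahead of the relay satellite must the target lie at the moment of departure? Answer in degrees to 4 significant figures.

From the circular-orbit relation v² = μ/r at r = 4639 km: μ = v²r = (3.039)² × 4639 = 42843.6 km³/s².
Transfer-ellipse semi-major axis a_t = (r₁ + r₂)/2 = (4639 + 9166)/2 = 6902.5 km.
Transfer time t = π√(a_t³/μ) = 8704 s.
The target's mean motion on its circular orbit is ω₂ = √(μ/r₂³) = 2.359×10^-4 rad/s.
Angle swept by the target during transfer: ω₂·t = 2.053 rad = 117.63°.
The relay satellite traverses 180° on the transfer ellipse, so the target must lead by 180° − 117.63° = 62.37°.

φ = 62.37°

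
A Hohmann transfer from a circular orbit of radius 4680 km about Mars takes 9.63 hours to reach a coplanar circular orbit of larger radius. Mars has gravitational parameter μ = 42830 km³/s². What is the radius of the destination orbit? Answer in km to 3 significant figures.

Transfer time t = 9.63 hours = 34668 s, and t = π√(a_t³/μ).
So a_t = (μ t²/π²)^(1/3) = (42830 × (34668)² / π²)^(1/3) = 17342 km.
Since a_t = (r₁ + r₂)/2, r₂ = 2a_t − r₁ = 2×17342 − 4680 = 30004 km.

r₂ = 30000 km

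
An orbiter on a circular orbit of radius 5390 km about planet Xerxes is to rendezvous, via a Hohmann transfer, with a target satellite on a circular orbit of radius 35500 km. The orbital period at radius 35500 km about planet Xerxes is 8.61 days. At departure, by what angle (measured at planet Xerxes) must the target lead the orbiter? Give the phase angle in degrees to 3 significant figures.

φ = 101°

From Kepler's third law T² = 4π²r³/μ at r = 35500 km, T = 8.61 days = 8.61 × 86400 s = 7.43904×10^5 s: μ = 4π²r³/T² = 3191.62 km³/s².
Semi-major axis of the transfer orbit: a_t = (5390 + 35500)/2 = 20445 km.
The half-period of the transfer ellipse is t = π√(a_t³/μ) = 1.626×10^5 s.
Target angular speed ω₂ = √(μ/r₂³) = 8.446×10^-6 rad/s.
Angle swept by the target during transfer: ω₂·t = 1.373 rad = 78.67°.
The orbiter traverses 180° on the transfer ellipse, so the target must lead by 180° − 78.67° = 101°.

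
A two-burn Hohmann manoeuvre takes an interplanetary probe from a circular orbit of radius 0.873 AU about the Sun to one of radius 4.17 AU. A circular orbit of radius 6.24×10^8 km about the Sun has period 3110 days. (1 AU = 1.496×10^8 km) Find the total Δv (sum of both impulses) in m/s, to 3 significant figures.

From Kepler's third law T² = 4π²r³/μ at r = 6.24×10^8 km, T = 3110 days = 3110 × 86400 s = 2.68704×10^8 s: μ = 4π²r³/T² = 1.32851×10^11 km³/s².
In km: r₁ = 0.873 × 1.496×10^8 = 1.306008×10^8 km; r₂ = 4.17 × 1.496×10^8 = 6.23832×10^8 km.
The Hohmann ellipse has a_t = (r₁ + r₂)/2 = 3.772164×10^8 km.
Circular speed at r₁: v₁ = √(μ/r₁) = √(1.32851×10^11/1.306008×10^8) = 31.8941 km/s.
Transfer-orbit speed at r₁ (vis-viva): v_p = √[μ(2/r₁ − 1/a_t)] = 41.0155 km/s.
First burn Δv₁ = |v_p − v₁| = 9.121 km/s.
Circular speed at r₂: v₂ = √(μ/r₂) = 14.593 km/s.
Transfer-orbit speed at r₂: v_a = √[μ(2/r₂ − 1/a_t)] = 8.5867 km/s.
Second burn Δv₂ = |v₂ − v_a| = 6.006 km/s.
Δv = Δv₁ + Δv₂ = 9.121 + 6.006 = 15.13 km/s.

Δv = 15100 m/s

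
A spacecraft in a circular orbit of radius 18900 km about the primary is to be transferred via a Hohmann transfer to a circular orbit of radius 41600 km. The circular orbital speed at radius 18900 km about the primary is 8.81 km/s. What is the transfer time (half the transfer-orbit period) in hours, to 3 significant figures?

t = 3.79 hours

From the circular-orbit relation v² = μ/r at r = 18900 km: μ = v²r = (8.81)² × 18900 = 1.46694×10^6 km³/s².
The Hohmann ellipse has a_t = (r₁ + r₂)/2 = 30250 km.
By Kepler's third law the transfer-orbit period is T = 2π√(a_t³/μ), so t = T/2 = 13650 s.
Converting: 13650 s ÷ 3600 s/hour = 3.79 hours.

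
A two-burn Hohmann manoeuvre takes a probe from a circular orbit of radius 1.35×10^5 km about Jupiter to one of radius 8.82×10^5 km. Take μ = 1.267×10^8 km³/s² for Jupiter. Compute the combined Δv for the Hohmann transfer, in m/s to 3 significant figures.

The Hohmann ellipse has a_t = (r₁ + r₂)/2 = 5.085×10^5 km.
At r₁ the circular-orbit speed is v₁ = √(μ/r₁) = 30.635 km/s.
On the transfer ellipse at r₁, v² = μ(2/r − 1/a) gives v_p = √[μ(2/r₁ − 1/a_t)] = 40.347 km/s.
First burn Δv₁ = |v_p − v₁| = 9.712 km/s.
At r₂, v₂ = √(μ/r₂) = 11.9854 km/s.
Transfer-orbit speed at r₂: v_a = √[μ(2/r₂ − 1/a_t)] = 6.17555 km/s.
Second burn Δv₂ = |v₂ − v_a| = 5.810 km/s.
Total Δv = Δv₁ + Δv₂ = 15.52 km/s.

Δv = 15500 m/s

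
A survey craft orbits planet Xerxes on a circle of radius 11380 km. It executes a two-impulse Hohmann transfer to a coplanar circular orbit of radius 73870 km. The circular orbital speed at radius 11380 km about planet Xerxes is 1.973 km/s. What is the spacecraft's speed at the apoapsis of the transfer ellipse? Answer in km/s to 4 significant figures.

v = 0.4001 km/s

From the circular-orbit relation v² = μ/r at r = 11380 km: μ = v²r = (1.973)² × 11380 = 44299.3 km³/s².
Semi-major axis of the transfer orbit: a_t = (11380 + 73870)/2 = 42625 km.
The apoapsis of the transfer ellipse is at r = 73870 km.
Vis-viva: v = √[μ(2/r − 1/a_t)] = √[44299.3 × (2/73870 − 1/42625)] = 0.4001 km/s.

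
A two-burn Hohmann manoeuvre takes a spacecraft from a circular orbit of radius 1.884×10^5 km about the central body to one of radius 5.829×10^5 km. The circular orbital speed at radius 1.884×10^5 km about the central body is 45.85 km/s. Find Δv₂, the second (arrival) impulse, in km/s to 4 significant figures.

From the circular-orbit relation v² = μ/r at r = 1.884×10^5 km: μ = v²r = (45.85)² × 1.884×10^5 = 3.96059×10^8 km³/s².
Semi-major axis of the transfer orbit: a_t = (1.884×10^5 + 5.829×10^5)/2 = 3.8565×10^5 km.
Circular speed at r = 5.829×10^5 km: v_c = √(μ/r) = 26.0665 km/s.
Vis-viva on the transfer ellipse at r = 5.829×10^5 km gives v_t = √[μ(2/r − 1/a_t)] = 18.2191 km/s.
Δv₂ = |v_t − v_c| = |18.2191 − 26.0665| = 7.847 km/s.

Δv₂ = 7.847 km/s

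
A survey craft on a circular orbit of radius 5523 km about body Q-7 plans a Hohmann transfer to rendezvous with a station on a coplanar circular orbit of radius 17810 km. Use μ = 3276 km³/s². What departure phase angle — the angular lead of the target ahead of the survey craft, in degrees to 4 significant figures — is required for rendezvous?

φ = 84.57°

Semi-major axis of the transfer orbit: a_t = (5523 + 17810)/2 = 11666.5 km.
Transfer time t = π√(a_t³/μ) = 69170 s.
The target's mean motion on its circular orbit is ω₂ = √(μ/r₂³) = 2.408×10^-5 rad/s.
Angle swept by the target during transfer: ω₂·t = 1.6656 rad = 95.43°.
Arrival is 180° from departure on the ellipse, so φ = 180° − 95.43° = 84.57°.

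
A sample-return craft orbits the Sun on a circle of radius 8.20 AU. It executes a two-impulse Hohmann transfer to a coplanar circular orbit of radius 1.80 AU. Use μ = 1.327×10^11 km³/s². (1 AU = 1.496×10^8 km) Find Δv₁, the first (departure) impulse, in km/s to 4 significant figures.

Δv₁ = 4.160 km/s

In km: r₁ = 8.20 × 1.496×10^8 = 1.22672×10^9 km; r₂ = 1.80 × 1.496×10^8 = 2.6928×10^8 km.
Transfer-ellipse semi-major axis a_t = (r₁ + r₂)/2 = (1.22672×10^9 + 2.6928×10^8)/2 = 7.480×10^8 km.
Circular speed at r = 1.22672×10^9 km: v_c = √(μ/r) = 10.40 km/s.
Vis-viva on the transfer ellipse at r = 1.22672×10^9 km gives v_t = √[μ(2/r − 1/a_t)] = 6.240 km/s.
Δv₁ = |v_t − v_c| = |6.240 − 10.40| = 4.160 km/s.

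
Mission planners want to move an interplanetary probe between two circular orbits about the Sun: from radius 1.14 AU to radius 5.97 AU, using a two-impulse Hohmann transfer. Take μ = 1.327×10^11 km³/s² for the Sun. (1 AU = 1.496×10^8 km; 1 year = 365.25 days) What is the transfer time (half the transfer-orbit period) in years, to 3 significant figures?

In km: r₁ = 1.14 × 1.496×10^8 = 1.70544×10^8 km; r₂ = 5.97 × 1.496×10^8 = 8.93112×10^8 km.
The Hohmann ellipse has a_t = (r₁ + r₂)/2 = 5.31828×10^8 km.
Half the transfer-orbit period gives t = π√(a_t³/μ) = 1.058×10^8 s.
Converting: 1.058×10^8 s ÷ 3.15576×10^7 s/year (365.25 × 86400) = 3.35 years.

t = 3.35 years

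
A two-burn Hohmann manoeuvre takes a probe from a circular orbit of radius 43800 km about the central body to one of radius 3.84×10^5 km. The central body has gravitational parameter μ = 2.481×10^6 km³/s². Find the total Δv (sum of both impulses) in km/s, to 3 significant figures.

Transfer-ellipse semi-major axis a_t = (r₁ + r₂)/2 = (43800 + 3.840×10^5)/2 = 2.139×10^5 km.
At r₁ the circular-orbit speed is v₁ = √(μ/r₁) = 7.5262099 km/s.
On the transfer ellipse at r₁, vis-viva gives v_p = √[μ(2/r₁ − 1/a_t)] = 10.084086 km/s.
First burn Δv₁ = |v_p − v₁| = 2.557876 km/s.
At r₂, v₂ = √(μ/r₂) = 2.541837 km/s.
Transfer-orbit speed at r₂: v_a = √[μ(2/r₂ − 1/a_t)] = 1.150216 km/s.
Second burn Δv₂ = |v₂ − v_a| = 1.391621 km/s.
Δv = Δv₁ + Δv₂ = 2.557876 + 1.391621 = 3.949 km/s.

Δv = 3.95 km/s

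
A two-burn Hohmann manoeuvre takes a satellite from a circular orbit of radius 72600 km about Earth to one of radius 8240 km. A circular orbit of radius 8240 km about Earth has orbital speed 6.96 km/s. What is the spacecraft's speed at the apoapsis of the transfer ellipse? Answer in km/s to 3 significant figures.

v = 1.06 km/s

From the circular-orbit relation v² = μ/r at r = 8240 km: μ = v²r = (6.96)² × 8240 = 3.99159×10^5 km³/s².
Transfer-ellipse semi-major axis a_t = (r₁ + r₂)/2 = (72600 + 8240)/2 = 40420 km.
At apoapsis, r = 72600 km.
From the vis-viva equation, v = √[μ(2/r − 1/a_t)] = 1.059 km/s.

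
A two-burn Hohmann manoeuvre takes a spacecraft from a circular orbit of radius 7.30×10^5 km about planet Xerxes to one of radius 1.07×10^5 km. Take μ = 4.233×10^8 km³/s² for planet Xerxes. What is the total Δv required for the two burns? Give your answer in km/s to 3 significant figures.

Δv = 32.1 km/s

Semi-major axis of the transfer orbit: a_t = (7.300×10^5 + 1.070×10^5)/2 = 4.185×10^5 km.
At r₁ the circular-orbit speed is v₁ = √(μ/r₁) = 24.080 km/s.
Transfer-orbit speed at r₁ (vis-viva): v_a = √[μ(2/r₁ − 1/a_t)] = 12.176 km/s.
First burn Δv₁ = |v_a − v₁| = 11.904 km/s.
Circular speed at r₂: v₂ = √(μ/r₂) = 62.897 km/s.
Transfer-orbit speed at r₂: v_p = √[μ(2/r₂ − 1/a_t)] = 83.070 km/s.
Second burn Δv₂ = |v₂ − v_p| = 20.173 km/s.
Δv = Δv₁ + Δv₂ = 11.904 + 20.173 = 32.08 km/s.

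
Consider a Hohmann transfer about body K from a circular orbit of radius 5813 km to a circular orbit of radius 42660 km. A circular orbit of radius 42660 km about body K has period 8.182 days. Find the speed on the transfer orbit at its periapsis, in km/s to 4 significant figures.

v = 1.363 km/s

From Kepler's third law T² = 4π²r³/μ at r = 42660 km, T = 8.182 days = 8.182 × 86400 s = 7.069248×10^5 s: μ = 4π²r³/T² = 6133.04 km³/s².
The Hohmann ellipse has a_t = (r₁ + r₂)/2 = 24236.5 km.
The periapsis of the transfer ellipse is at r = 5813 km.
Vis-viva: v = √[μ(2/r − 1/a_t)] = √[6133.04 × (2/5813 − 1/24236.5)] = 1.363 km/s.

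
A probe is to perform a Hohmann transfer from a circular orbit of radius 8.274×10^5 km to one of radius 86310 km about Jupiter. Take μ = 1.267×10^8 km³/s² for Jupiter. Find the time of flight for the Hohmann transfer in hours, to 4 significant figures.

t = 23.94 hours

Transfer-ellipse semi-major axis a_t = (r₁ + r₂)/2 = (8.274×10^5 + 86310)/2 = 4.56855×10^5 km.
Transfer time t = π√(a_t³/μ) = π√((4.56855×10^5)³ / 1.267×10^8) = 86180 s.
Converting: 86180 s ÷ 3600 s/hour = 23.94 hours.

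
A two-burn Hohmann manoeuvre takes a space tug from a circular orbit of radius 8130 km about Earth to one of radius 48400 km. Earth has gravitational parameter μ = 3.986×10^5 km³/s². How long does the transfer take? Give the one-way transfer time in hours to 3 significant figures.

t = 6.57 hours

The Hohmann ellipse has a_t = (r₁ + r₂)/2 = 28265 km.
Half the transfer-orbit period gives t = π√(a_t³/μ) = 23650 s.
Converting: 23650 s ÷ 3600 s/hour = 6.57 hours.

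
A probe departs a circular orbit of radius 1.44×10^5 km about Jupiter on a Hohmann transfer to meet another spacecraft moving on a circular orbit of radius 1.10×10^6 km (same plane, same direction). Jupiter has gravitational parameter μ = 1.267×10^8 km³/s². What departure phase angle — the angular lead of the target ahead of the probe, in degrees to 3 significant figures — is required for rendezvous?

Semi-major axis of the transfer orbit: a_t = (1.440×10^5 + 1.100×10^6)/2 = 6.220×10^5 km.
The half-period of the transfer ellipse is t = π√(a_t³/μ) = 1.3691×10^5 s.
The target's mean motion on its circular orbit is ω₂ = √(μ/r₂³) = 9.7566×10^-6 rad/s.
Angle swept by the target during transfer: ω₂·t = 1.3358 rad = 76.54°.
The probe traverses 180° on the transfer ellipse, so the target must lead by 180° − 76.54° = 103°.

φ = 103°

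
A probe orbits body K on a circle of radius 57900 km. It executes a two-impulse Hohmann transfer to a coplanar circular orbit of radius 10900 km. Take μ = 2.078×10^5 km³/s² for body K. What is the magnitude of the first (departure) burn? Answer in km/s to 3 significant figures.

The Hohmann ellipse has a_t = (r₁ + r₂)/2 = 34400 km.
Circular speed at r = 57900 km: v_c = √(μ/r) = 1.8945 km/s.
Vis-viva on the transfer ellipse at r = 57900 km gives v_t = √[μ(2/r − 1/a_t)] = 1.0664 km/s.
Δv₁ = |v_t − v_c| = |1.0664 − 1.8945| = 0.8281 km/s.

Δv₁ = 0.828 km/s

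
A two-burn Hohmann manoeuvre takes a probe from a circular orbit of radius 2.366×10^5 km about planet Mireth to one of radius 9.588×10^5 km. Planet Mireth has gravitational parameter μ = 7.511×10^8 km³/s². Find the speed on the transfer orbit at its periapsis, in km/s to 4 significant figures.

v = 71.36 km/s

Semi-major axis of the transfer orbit: a_t = (2.366×10^5 + 9.588×10^5)/2 = 5.977×10^5 km.
At periapsis, r = 2.366×10^5 km.
Vis-viva: v = √[μ(2/r − 1/a_t)] = √[7.511×10^8 × (2/2.366×10^5 − 1/5.977×10^5)] = 71.36 km/s.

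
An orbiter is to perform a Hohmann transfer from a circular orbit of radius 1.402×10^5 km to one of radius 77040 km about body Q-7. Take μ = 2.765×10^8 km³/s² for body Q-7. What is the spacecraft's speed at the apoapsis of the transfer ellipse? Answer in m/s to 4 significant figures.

v = 37400 m/s

Transfer-ellipse semi-major axis a_t = (r₁ + r₂)/2 = (1.402×10^5 + 77040)/2 = 1.0862×10^5 km.
At apoapsis, r = 1.402×10^5 km.
From the vis-viva equation, v = √[μ(2/r − 1/a_t)] = 37.40 km/s.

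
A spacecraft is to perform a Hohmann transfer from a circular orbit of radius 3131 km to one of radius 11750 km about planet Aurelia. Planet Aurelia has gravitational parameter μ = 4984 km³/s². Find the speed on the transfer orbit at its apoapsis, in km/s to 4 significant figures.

v = 0.4225 km/s

The Hohmann ellipse has a_t = (r₁ + r₂)/2 = 7440.5 km.
At apoapsis, r = 11750 km.
From the vis-viva equation, v = √[μ(2/r − 1/a_t)] = 0.4225 km/s.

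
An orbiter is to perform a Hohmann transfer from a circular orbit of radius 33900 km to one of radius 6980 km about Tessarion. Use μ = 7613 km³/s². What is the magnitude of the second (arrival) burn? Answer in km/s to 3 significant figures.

Δv₂ = 0.301 km/s

Semi-major axis of the transfer orbit: a_t = (33900 + 6980)/2 = 20440 km.
On the circular orbit at r = 6980 km, v_c = √(μ/r) = 1.0444 km/s.
Vis-viva on the transfer ellipse at r = 6980 km gives v_t = √[μ(2/r − 1/a_t)] = 1.3450 km/s.
Δv₂ = |v_t − v_c| = |1.3450 − 1.0444| = 0.3006 km/s.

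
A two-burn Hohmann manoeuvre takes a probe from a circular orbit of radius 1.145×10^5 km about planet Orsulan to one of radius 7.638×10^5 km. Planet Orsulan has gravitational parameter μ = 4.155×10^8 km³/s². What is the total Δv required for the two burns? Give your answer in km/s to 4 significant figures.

Semi-major axis of the transfer orbit: a_t = (1.145×10^5 + 7.638×10^5)/2 = 4.3915×10^5 km.
Circular speed at r₁: v₁ = √(μ/r₁) = √(4.155×10^8/1.145×10^5) = 60.2397 km/s.
On the transfer ellipse at r₁, v² = μ(2/r − 1/a) gives v_p = √[μ(2/r₁ − 1/a_t)] = 79.4449 km/s.
First burn Δv₁ = |v_p − v₁| = 19.21 km/s.
Circular speed at r₂: v₂ = √(μ/r₂) = 23.32 km/s.
Transfer-orbit speed at r₂: v_a = √[μ(2/r₂ − 1/a_t)] = 11.91 km/s.
Second burn Δv₂ = |v₂ − v_a| = 11.41 km/s.
Δv = Δv₁ + Δv₂ = 19.21 + 11.41 = 30.62 km/s.

Δv = 30.62 km/s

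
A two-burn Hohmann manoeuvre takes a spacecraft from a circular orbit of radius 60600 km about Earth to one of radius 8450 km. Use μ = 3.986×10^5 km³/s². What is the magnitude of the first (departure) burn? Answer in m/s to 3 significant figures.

Transfer-ellipse semi-major axis a_t = (r₁ + r₂)/2 = (60600 + 8450)/2 = 34525 km.
On the circular orbit at r = 60600 km, v_c = √(μ/r) = 2.565 km/s.
Transfer-orbit speed at the same r (vis-viva, a = a_t): v_t = √[μ(2/r − 1/a_t)] = 1.269 km/s.
Δv₁ = |v_t − v_c| = |1.269 − 2.565| = 1.296 km/s.

Δv₁ = 1300 m/s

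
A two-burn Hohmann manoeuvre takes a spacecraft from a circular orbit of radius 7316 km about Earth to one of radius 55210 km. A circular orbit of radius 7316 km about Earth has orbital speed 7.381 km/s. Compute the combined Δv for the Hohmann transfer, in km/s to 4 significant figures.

From the circular-orbit relation v² = μ/r at r = 7316 km: μ = v²r = (7.381)² × 7316 = 3.98570×10^5 km³/s².
Transfer-ellipse semi-major axis a_t = (r₁ + r₂)/2 = (7316 + 55210)/2 = 31263 km.
Circular speed at r₁: v₁ = √(μ/r₁) = √(3.98570×10^5/7316) = 7.381 km/s.
On the transfer ellipse at r₁, vis-viva equation gives v_p = √[μ(2/r₁ − 1/a_t)] = 9.809 km/s.
First burn Δv₁ = |v_p − v₁| = 2.428 km/s.
At r₂, v₂ = √(μ/r₂) = 2.687 km/s.
Transfer-orbit speed at r₂: v_a = √[μ(2/r₂ − 1/a_t)] = 1.300 km/s.
Second burn Δv₂ = |v₂ − v_a| = 1.387 km/s.
Δv = Δv₁ + Δv₂ = 2.428 + 1.387 = 3.815 km/s.

Δv = 3.815 km/s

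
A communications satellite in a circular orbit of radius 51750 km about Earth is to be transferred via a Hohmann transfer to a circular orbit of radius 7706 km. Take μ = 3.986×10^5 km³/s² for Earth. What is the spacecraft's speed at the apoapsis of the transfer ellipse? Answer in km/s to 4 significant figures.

v = 1.413 km/s

Transfer-ellipse semi-major axis a_t = (r₁ + r₂)/2 = (51750 + 7706)/2 = 29728 km.
The apoapsis of the transfer ellipse is at r = 51750 km.
Vis-viva: v = √[μ(2/r − 1/a_t)] = √[3.986×10^5 × (2/51750 − 1/29728)] = 1.413 km/s.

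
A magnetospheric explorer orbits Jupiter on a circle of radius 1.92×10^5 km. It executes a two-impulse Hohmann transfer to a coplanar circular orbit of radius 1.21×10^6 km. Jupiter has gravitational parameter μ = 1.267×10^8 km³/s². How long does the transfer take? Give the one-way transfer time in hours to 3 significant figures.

The Hohmann ellipse has a_t = (r₁ + r₂)/2 = 7.010×10^5 km.
Half the transfer-orbit period gives t = π√(a_t³/μ) = 1.638×10^5 s.
Converting: 1.638×10^5 s ÷ 3600 s/hour = 45.5 hours.

t = 45.5 hours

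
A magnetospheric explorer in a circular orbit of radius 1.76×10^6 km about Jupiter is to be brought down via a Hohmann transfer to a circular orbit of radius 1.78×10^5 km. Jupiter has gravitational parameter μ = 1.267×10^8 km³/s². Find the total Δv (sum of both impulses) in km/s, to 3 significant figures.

Semi-major axis of the transfer orbit: a_t = (1.760×10^6 + 1.780×10^5)/2 = 9.690×10^5 km.
At r₁ the circular-orbit speed is v₁ = √(μ/r₁) = 8.4846 km/s.
Transfer-orbit speed at r₁ (vis-viva equation): v_a = √[μ(2/r₁ − 1/a_t)] = 3.6365 km/s.
First burn Δv₁ = |v_a − v₁| = 4.8481 km/s.
At r₂, v₂ = √(μ/r₂) = 26.6795 km/s.
Transfer-orbit speed at r₂: v_p = √[μ(2/r₂ − 1/a_t)] = 35.9561 km/s.
Second burn Δv₂ = |v₂ − v_p| = 9.2766 km/s.
Δv = Δv₁ + Δv₂ = 4.8481 + 9.2766 = 14.12 km/s.

Δv = 14.1 km/s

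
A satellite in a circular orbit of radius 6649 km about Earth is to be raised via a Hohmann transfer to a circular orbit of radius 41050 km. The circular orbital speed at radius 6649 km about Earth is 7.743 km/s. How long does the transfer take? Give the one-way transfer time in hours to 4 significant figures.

t = 5.091 hours

From the circular-orbit relation v² = μ/r at r = 6649 km: μ = v²r = (7.743)² × 6649 = 3.98634×10^5 km³/s².
Semi-major axis of the transfer orbit: a_t = (6649 + 41050)/2 = 23849.5 km.
Transfer time t = π√(a_t³/μ) = π√((23849.5)³ / 3.98634×10^5) = 18327 s.
Converting: 18327 s ÷ 3600 s/hour = 5.091 hours.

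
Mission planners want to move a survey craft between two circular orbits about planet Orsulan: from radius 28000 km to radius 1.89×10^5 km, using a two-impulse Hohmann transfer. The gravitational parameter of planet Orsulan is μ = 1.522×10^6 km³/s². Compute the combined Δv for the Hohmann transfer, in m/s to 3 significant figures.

Transfer-ellipse semi-major axis a_t = (r₁ + r₂)/2 = (28000 + 1.890×10^5)/2 = 1.085×10^5 km.
Circular speed at r₁: v₁ = √(μ/r₁) = √(1.522×10^6/28000) = 7.373 km/s.
Transfer-orbit speed at r₁ (v² = μ(2/r − 1/a)): v_p = √[μ(2/r₁ − 1/a_t)] = 9.731 km/s.
First burn Δv₁ = |v_p − v₁| = 2.358 km/s.
Circular speed at r₂: v₂ = √(μ/r₂) = 2.838 km/s.
Transfer-orbit speed at r₂: v_a = √[μ(2/r₂ − 1/a_t)] = 1.442 km/s.
Second burn Δv₂ = |v₂ − v_a| = 1.396 km/s.
Total Δv = Δv₁ + Δv₂ = 3.754 km/s.

Δv = 3750 m/s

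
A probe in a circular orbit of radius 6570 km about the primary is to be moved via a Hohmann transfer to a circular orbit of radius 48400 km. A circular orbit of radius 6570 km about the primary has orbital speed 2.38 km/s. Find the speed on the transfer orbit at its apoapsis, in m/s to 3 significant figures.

v = 429 m/s

From the circular-orbit relation v² = μ/r at r = 6570 km: μ = v²r = (2.38)² × 6570 = 37215.1 km³/s².
The Hohmann ellipse has a_t = (r₁ + r₂)/2 = 27485 km.
The apoapsis of the transfer ellipse is at r = 48400 km.
From the vis-viva equation, v = √[μ(2/r − 1/a_t)] = 0.4287 km/s.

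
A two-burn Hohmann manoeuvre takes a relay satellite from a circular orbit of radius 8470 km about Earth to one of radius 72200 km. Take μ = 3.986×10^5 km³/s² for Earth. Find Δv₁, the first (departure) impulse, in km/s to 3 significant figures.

The Hohmann ellipse has a_t = (r₁ + r₂)/2 = 40335 km.
On the circular orbit at r = 8470 km, v_c = √(μ/r) = 6.860 km/s.
Transfer-orbit speed at the same r (vis-viva, a = a_t): v_t = √[μ(2/r − 1/a_t)] = 9.178 km/s.
Δv₁ = |v_t − v_c| = |9.178 − 6.860| = 2.318 km/s.

Δv₁ = 2.32 km/s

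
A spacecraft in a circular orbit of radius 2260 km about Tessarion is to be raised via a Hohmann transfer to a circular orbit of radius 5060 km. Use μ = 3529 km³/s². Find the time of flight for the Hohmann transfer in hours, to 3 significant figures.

t = 3.25 hours

Transfer-ellipse semi-major axis a_t = (r₁ + r₂)/2 = (2260 + 5060)/2 = 3660 km.
Half the transfer-orbit period gives t = π√(a_t³/μ) = 11710 s.
Converting: 11710 s ÷ 3600 s/hour = 3.25 hours.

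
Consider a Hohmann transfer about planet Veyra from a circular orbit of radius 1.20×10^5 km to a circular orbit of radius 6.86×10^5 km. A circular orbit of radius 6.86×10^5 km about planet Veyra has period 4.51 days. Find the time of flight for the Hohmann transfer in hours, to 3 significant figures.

From Kepler's third law T² = 4π²r³/μ at r = 6.86×10^5 km, T = 4.51 days = 4.51 × 86400 s = 3.89664×10^5 s: μ = 4π²r³/T² = 8.39366×10^7 km³/s².
Transfer-ellipse semi-major axis a_t = (r₁ + r₂)/2 = (1.200×10^5 + 6.860×10^5)/2 = 4.030×10^5 km.
Transfer time t = π√(a_t³/μ) = π√((4.030×10^5)³ / 8.39366×10^7) = 87730 s.
Converting: 87730 s ÷ 3600 s/hour = 24.4 hours.

t = 24.4 hours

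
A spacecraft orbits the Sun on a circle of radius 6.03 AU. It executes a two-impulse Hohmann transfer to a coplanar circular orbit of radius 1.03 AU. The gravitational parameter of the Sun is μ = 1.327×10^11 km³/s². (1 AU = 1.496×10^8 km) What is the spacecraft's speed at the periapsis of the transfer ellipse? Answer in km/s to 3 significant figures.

v = 38.4 km/s

In km: r₁ = 6.03 × 1.496×10^8 = 9.02088×10^8 km; r₂ = 1.03 × 1.496×10^8 = 1.54088×10^8 km.
Transfer-ellipse semi-major axis a_t = (r₁ + r₂)/2 = (9.02088×10^8 + 1.54088×10^8)/2 = 5.28088×10^8 km.
The periapsis of the transfer ellipse is at r = 1.54088×10^8 km.
Vis-viva: v = √[μ(2/r − 1/a_t)] = √[1.327×10^11 × (2/1.54088×10^8 − 1/5.28088×10^8)] = 38.36 km/s.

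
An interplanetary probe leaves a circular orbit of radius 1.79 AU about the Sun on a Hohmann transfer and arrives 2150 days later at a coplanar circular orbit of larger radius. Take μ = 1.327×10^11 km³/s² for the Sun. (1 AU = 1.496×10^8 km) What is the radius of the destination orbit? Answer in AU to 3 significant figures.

r₂ = 8.56 AU

In km: r₁ = 1.79 × 1.496×10^8 = 2.67784×10^8 km.
Transfer time t = 2150 days = 1.8576×10^8 s, and t = π√(a_t³/μ).
So a_t = (μ t²/π²)^(1/3) = (1.327×10^11 × (1.8576×10^8)² / π²)^(1/3) = 7.7415×10^8 km.
Since a_t = (r₁ + r₂)/2, r₂ = 2a_t − r₁ = 2×7.7415×10^8 − 2.67784×10^8 = 1.280516×10^9 km.
In AU: r₂ = 1.280516×10^9 / 1.496×10^8 = 8.56 AU.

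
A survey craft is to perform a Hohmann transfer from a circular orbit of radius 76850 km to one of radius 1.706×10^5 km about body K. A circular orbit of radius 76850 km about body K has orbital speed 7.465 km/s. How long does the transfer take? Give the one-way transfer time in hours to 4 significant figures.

t = 18.35 hours

From the circular-orbit relation v² = μ/r at r = 76850 km: μ = v²r = (7.465)² × 76850 = 4.28256×10^6 km³/s².
Semi-major axis of the transfer orbit: a_t = (76850 + 1.706×10^5)/2 = 1.23725×10^5 km.
Transfer time t = π√(a_t³/μ) = π√((1.23725×10^5)³ / 4.28256×10^6) = 66070 s.
Converting: 66070 s ÷ 3600 s/hour = 18.35 hours.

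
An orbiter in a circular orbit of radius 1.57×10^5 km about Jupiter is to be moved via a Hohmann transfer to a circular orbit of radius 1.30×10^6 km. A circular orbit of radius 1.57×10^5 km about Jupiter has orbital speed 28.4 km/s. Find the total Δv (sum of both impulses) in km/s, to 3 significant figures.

Δv = 14.8 km/s

From the circular-orbit relation v² = μ/r at r = 1.57×10^5 km: μ = v²r = (28.4)² × 1.57×10^5 = 1.26630×10^8 km³/s².
The Hohmann ellipse has a_t = (r₁ + r₂)/2 = 7.285×10^5 km.
Circular speed at r₁: v₁ = √(μ/r₁) = √(1.26630×10^8/1.570×10^5) = 28.400 km/s.
Transfer-orbit speed at r₁ (vis-viva equation): v_p = √[μ(2/r₁ − 1/a_t)] = 37.938 km/s.
First burn Δv₁ = |v_p − v₁| = 9.538 km/s.
At r₂, v₂ = √(μ/r₂) = 9.870 km/s.
Transfer-orbit speed at r₂: v_a = √[μ(2/r₂ − 1/a_t)] = 4.582 km/s.
Second burn Δv₂ = |v₂ − v_a| = 5.288 km/s.
Total Δv = Δv₁ + Δv₂ = 14.83 km/s.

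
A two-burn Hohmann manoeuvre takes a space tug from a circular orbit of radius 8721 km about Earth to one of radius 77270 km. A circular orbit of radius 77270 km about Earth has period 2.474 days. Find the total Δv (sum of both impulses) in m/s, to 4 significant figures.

Δv = 3551 m/s

From Kepler's third law T² = 4π²r³/μ at r = 77270 km, T = 2.474 days = 2.474 × 86400 s = 2.137536×10^5 s: μ = 4π²r³/T² = 3.98626×10^5 km³/s².
The Hohmann ellipse has a_t = (r₁ + r₂)/2 = 42995.5 km.
At r₁ the circular-orbit speed is v₁ = √(μ/r₁) = 6.7608 km/s.
On the transfer ellipse at r₁, vis-viva gives v_p = √[μ(2/r₁ − 1/a_t)] = 9.0635 km/s.
First burn Δv₁ = |v_p − v₁| = 2.303 km/s.
At r₂, v₂ = √(μ/r₂) = 2.271 km/s.
Transfer-orbit speed at r₂: v_a = √[μ(2/r₂ − 1/a_t)] = 1.023 km/s.
Second burn Δv₂ = |v₂ − v_a| = 1.248 km/s.
Δv = Δv₁ + Δv₂ = 2.303 + 1.248 = 3.551 km/s.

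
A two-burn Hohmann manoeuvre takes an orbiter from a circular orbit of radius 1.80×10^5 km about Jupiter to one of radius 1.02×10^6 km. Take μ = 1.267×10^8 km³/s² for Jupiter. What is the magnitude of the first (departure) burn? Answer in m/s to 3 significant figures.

Δv₁ = 8060 m/s

The Hohmann ellipse has a_t = (r₁ + r₂)/2 = 6.000×10^5 km.
Circular speed at r = 1.800×10^5 km: v_c = √(μ/r) = 26.531 km/s.
Transfer-orbit speed at the same r (vis-viva, a = a_t): v_t = √[μ(2/r − 1/a_t)] = 34.592 km/s.
Δv₁ = |v_t − v_c| = |34.592 − 26.531| = 8.061 km/s.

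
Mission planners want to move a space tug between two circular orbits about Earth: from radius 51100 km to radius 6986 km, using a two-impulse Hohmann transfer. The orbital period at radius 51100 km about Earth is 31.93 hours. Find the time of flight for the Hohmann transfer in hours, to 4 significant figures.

t = 6.841 hours

From Kepler's third law T² = 4π²r³/μ at r = 51100 km, T = 31.93 hours = 31.93 × 3600 s = 1.14948×10^5 s: μ = 4π²r³/T² = 3.98676×10^5 km³/s².
The Hohmann ellipse has a_t = (r₁ + r₂)/2 = 29043 km.
Transfer time t = π√(a_t³/μ) = π√((29043)³ / 3.98676×10^5) = 24626 s.
Converting: 24626 s ÷ 3600 s/hour = 6.841 hours.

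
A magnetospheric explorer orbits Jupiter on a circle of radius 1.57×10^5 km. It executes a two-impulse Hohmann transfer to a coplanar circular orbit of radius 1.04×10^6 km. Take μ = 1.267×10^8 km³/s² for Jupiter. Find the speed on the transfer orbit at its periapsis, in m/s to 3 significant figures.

The Hohmann ellipse has a_t = (r₁ + r₂)/2 = 5.985×10^5 km.
At periapsis, r = 1.570×10^5 km.
Applying v² = μ(2/r − 1/a_t): v = 37.45 km/s.

v = 37400 m/s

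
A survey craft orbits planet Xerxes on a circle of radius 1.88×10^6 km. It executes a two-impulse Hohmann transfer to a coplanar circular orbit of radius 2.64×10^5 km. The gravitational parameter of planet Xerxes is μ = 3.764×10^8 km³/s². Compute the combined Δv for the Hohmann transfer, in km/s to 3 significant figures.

Transfer-ellipse semi-major axis a_t = (r₁ + r₂)/2 = (1.880×10^6 + 2.640×10^5)/2 = 1.072×10^6 km.
At r₁ the circular-orbit speed is v₁ = √(μ/r₁) = 14.15 km/s.
On the transfer ellipse at r₁, vis-viva equation gives v_a = √[μ(2/r₁ − 1/a_t)] = 7.022 km/s.
First burn Δv₁ = |v_a − v₁| = 7.128 km/s.
Circular speed at r₂: v₂ = √(μ/r₂) = 37.76 km/s.
Transfer-orbit speed at r₂: v_p = √[μ(2/r₂ − 1/a_t)] = 50.00 km/s.
Second burn Δv₂ = |v₂ − v_p| = 12.24 km/s.
Δv = Δv₁ + Δv₂ = 7.128 + 12.24 = 19.37 km/s.

Δv = 19.4 km/s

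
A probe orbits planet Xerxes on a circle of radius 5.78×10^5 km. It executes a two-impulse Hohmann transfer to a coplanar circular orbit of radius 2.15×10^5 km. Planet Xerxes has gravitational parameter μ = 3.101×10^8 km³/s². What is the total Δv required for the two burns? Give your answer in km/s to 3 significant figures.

Transfer-ellipse semi-major axis a_t = (r₁ + r₂)/2 = (5.780×10^5 + 2.150×10^5)/2 = 3.965×10^5 km.
At r₁ the circular-orbit speed is v₁ = √(μ/r₁) = 23.1626 km/s.
Transfer-orbit speed at r₁ (vis-viva): v_a = √[μ(2/r₁ − 1/a_t)] = 17.0563 km/s.
First burn Δv₁ = |v_a − v₁| = 6.106 km/s.
Circular speed at r₂: v₂ = √(μ/r₂) = 37.978 km/s.
Transfer-orbit speed at r₂: v_p = √[μ(2/r₂ − 1/a_t)] = 45.854 km/s.
Second burn Δv₂ = |v₂ − v_p| = 7.876 km/s.
Δv = Δv₁ + Δv₂ = 6.106 + 7.876 = 13.98 km/s.

Δv = 14.0 km/s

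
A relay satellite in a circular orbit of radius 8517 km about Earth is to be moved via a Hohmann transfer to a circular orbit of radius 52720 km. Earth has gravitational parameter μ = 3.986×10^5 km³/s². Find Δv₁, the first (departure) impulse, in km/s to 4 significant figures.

Transfer-ellipse semi-major axis a_t = (r₁ + r₂)/2 = (8517 + 52720)/2 = 30618.5 km.
On the circular orbit at r = 8517 km, v_c = √(μ/r) = 6.841 km/s.
Transfer-orbit speed at the same r (vis-viva, a = a_t): v_t = √[μ(2/r − 1/a_t)] = 8.977 km/s.
Δv₁ = |v_t − v_c| = |8.977 − 6.841| = 2.136 km/s.

Δv₁ = 2.136 km/s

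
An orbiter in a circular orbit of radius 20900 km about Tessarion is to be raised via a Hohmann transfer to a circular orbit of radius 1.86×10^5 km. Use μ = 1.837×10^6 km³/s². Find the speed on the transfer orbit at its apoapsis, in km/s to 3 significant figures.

v = 1.41 km/s

The Hohmann ellipse has a_t = (r₁ + r₂)/2 = 1.0345×10^5 km.
The apoapsis of the transfer ellipse is at r = 1.860×10^5 km.
Applying v² = μ(2/r − 1/a_t): v = 1.413 km/s.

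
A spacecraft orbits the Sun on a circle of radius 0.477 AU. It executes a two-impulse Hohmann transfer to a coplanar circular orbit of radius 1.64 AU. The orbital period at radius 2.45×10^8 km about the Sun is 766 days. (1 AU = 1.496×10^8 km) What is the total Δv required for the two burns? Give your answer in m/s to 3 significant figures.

Δv = 18200 m/s

From Kepler's third law T² = 4π²r³/μ at r = 2.45×10^8 km, T = 766 days = 766 × 86400 s = 6.61824×10^7 s: μ = 4π²r³/T² = 1.32548×10^11 km³/s².
In km: r₁ = 0.477 × 1.496×10^8 = 7.13592×10^7 km; r₂ = 1.64 × 1.496×10^8 = 2.45344×10^8 km.
Transfer-ellipse semi-major axis a_t = (r₁ + r₂)/2 = (7.13592×10^7 + 2.45344×10^8)/2 = 1.583516×10^8 km.
At r₁ the circular-orbit speed is v₁ = √(μ/r₁) = 43.10 km/s.
On the transfer ellipse at r₁, vis-viva equation gives v_p = √[μ(2/r₁ − 1/a_t)] = 53.65 km/s.
First burn Δv₁ = |v_p − v₁| = 10.55 km/s.
Circular speed at r₂: v₂ = √(μ/r₂) = 23.24 km/s.
Transfer-orbit speed at r₂: v_a = √[μ(2/r₂ − 1/a_t)] = 15.60 km/s.
Second burn Δv₂ = |v₂ − v_a| = 7.640 km/s.
Total Δv = Δv₁ + Δv₂ = 18.19 km/s.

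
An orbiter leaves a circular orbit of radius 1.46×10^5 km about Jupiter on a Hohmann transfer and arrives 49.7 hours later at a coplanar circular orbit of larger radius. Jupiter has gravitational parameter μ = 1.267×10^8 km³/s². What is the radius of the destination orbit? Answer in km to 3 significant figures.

r₂ = 1.34×10^6 km

Transfer time t = 49.7 hours = 1.7892×10^5 s, and t = π√(a_t³/μ).
So a_t = (μ t²/π²)^(1/3) = (1.267×10^8 × (1.7892×10^5)² / π²)^(1/3) = 7.4347×10^5 km.
Since a_t = (r₁ + r₂)/2, r₂ = 2a_t − r₁ = 2×7.4347×10^5 − 1.460×10^5 = 1.34094×10^6 km.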